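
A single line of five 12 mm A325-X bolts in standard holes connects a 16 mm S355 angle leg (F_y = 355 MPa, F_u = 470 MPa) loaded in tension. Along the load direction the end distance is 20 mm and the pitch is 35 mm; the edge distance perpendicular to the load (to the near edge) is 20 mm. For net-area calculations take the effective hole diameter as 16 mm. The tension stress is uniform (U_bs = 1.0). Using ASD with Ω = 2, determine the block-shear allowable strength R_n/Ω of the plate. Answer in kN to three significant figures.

Shear plane L_v = 20 + 4·35 = 160 mm; A_gv = 160 × 16 = 2560 mm².
A_nv = (160 − 4.5·16) × 16 = 1408 mm².
A_nt = (20 − 0.5·16) × 16 = 192 mm².
0.6 F_u A_nv = 397.1 kN; 0.6 F_y A_gv = 545.3 kN → shear rupture governs the shear term.
R_n = 397.1 + 1.0 × 470 × 192 / 1000 = 487.3 kN.
Allowable strength R_n/Ω = 487.3 / 2 = 244 kN.

244 kN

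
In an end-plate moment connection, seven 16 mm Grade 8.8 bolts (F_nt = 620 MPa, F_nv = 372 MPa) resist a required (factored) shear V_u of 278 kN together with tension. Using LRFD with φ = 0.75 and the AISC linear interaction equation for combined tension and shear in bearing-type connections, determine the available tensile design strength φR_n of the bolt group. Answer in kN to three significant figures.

387 kN

A_b = π·16²/4 = 201.1 mm²; f_rv = 278 × 1000 / (7 × 201.1) = 197.5 MPa.
F'_nt = 1.3 F_nt − (F_nt / φF_nv) f_rv = 1.3·620 − (620/(0.75·372))·197.5 = 367.1 MPa, capped at F_nt → F'_nt = 367.1 MPa.
R_n = F'_nt · A_b · n = 367.1 × 201.1 × 7 / 1000 = 516.6 kN.
Design strength φR_n = 0.75 × 516.6 = 387 kN.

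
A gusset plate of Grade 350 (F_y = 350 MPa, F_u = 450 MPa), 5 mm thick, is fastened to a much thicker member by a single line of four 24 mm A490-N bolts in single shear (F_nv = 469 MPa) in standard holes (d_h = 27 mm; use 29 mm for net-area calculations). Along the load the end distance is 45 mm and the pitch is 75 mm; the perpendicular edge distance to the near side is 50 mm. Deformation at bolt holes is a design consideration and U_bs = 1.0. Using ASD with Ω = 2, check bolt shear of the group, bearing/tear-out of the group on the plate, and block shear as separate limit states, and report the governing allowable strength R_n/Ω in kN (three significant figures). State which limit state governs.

Bolt shear: A_b = π·24²/4 = 452.4 mm²; R_n = 469 × 452.4 × 4 × 1 / 1000 = 848.7 kN → 848.7 / 2 = 424 kN.
Bearing: edge l_c = 31.5, r_n = 85.05 kN; interior l_c = 48, r_n = 129.6 kN; R_n = 85.05 + 3·129.6 = 473.8 kN → 237 kN.
Block shear: A_gv = 1350, A_nv = 842.5, A_nt = 177.5 mm²; R_n = min(0.6F_uA_nv, 0.6F_yA_gv) + U_bs·F_u·A_nt = 307.4 kN → 154 kN.
Block shear governs: 154 kN.

154 kN (block shear governs)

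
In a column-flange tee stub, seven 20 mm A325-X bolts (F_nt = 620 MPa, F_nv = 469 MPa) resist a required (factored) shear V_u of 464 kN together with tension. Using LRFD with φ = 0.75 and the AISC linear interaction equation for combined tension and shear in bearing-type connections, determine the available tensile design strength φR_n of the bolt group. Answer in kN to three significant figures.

A_b = π·20²/4 = 314.2 mm²; f_rv = 464 × 1000 / (7 × 314.2) = 211 MPa.
F'_nt = 1.3 F_nt − (F_nt / φF_nv) f_rv = 1.3·620 − (620/(0.75·469))·211 = 434.1 MPa, capped at F_nt → F'_nt = 434.1 MPa.
R_n = F'_nt · A_b · n = 434.1 × 314.2 × 7 / 1000 = 954.6 kN.
Design strength φR_n = 0.75 × 954.6 = 716 kN.

716 kN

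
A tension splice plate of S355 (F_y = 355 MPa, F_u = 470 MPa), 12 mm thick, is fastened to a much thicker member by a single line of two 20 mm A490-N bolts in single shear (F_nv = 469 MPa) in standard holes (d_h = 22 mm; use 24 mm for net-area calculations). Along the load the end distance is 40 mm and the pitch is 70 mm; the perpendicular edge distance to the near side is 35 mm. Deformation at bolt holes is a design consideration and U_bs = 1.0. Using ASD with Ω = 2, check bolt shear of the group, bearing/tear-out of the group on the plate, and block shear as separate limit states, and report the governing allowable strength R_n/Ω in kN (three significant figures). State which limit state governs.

147 kN (bolt shear governs)

Bolt shear: A_b = π·20²/4 = 314.2 mm²; R_n = 469 × 314.2 × 2 × 1 / 1000 = 294.7 kN → 294.7 / 2 = 147 kN.
Bearing: edge l_c = 29, r_n = 196.3 kN; interior l_c = 48, r_n = 270.7 kN; R_n = 196.3 + 1·270.7 = 467 kN → 233 kN.
Block shear: A_gv = 1320, A_nv = 888, A_nt = 276 mm²; R_n = min(0.6F_uA_nv, 0.6F_yA_gv) + U_bs·F_u·A_nt = 380.1 kN → 190 kN.
Bolt shear governs: 147 kN.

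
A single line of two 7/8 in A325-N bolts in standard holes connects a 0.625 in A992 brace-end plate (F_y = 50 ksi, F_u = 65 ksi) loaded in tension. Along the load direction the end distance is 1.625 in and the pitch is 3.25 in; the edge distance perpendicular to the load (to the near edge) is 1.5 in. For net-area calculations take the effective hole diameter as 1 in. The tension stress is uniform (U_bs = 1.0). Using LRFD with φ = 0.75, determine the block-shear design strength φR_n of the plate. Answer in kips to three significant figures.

92.2 kips

Shear plane L_v = 1.625 + 1·3.25 = 4.875 in; A_gv = 4.875 × 0.625 = 3.047 in².
A_nv = (4.875 − 1.5·1) × 0.625 = 2.109 in².
A_nt = (1.5 − 0.5·1) × 0.625 = 0.625 in².
0.6 F_u A_nv = 82.27 kips; 0.6 F_y A_gv = 91.41 kips → shear rupture governs the shear term.
R_n = 82.27 + 1.0 × 65 × 0.625 = 122.9 kips.
Design strength φR_n = 0.75 × 122.9 = 92.2 kips.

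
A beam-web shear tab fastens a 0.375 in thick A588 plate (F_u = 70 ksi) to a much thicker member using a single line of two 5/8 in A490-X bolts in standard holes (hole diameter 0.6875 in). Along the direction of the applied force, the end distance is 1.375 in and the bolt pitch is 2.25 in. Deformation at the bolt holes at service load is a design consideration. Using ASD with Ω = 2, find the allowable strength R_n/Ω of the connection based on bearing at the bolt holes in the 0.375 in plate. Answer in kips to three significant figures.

Per bolt r_n = 1.2 l_c t F_u ≤ 2.4 d t F_u; upper limit = 2.4 × 0.625 × 0.375 × 70 = 39.38 kips.
Edge bolt: l_c = 1.375 − 0.6875/2 = 1.031 in → 1.2 × 1.031 × 0.375 × 70 = 32.48 → r_n = 32.48 kips.
Interior bolts: l_c = 2.25 − 0.6875 = 1.562 in → 1.2 × 1.562 × 0.375 × 70 = 49.22 → r_n = 39.38 kips.
R_n = 1 × 32.48 + 1 × 39.38 = 71.86 kips.
Allowable strength R_n/Ω = 71.86 / 2 = 35.9 kips.

35.9 kips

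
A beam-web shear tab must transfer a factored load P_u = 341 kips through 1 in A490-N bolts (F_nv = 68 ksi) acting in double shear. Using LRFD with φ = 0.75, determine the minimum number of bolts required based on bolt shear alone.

5 bolts

A_b = π·1²/4 = 0.7854 in².
Per-bolt design strength φR_n = 0.75 × 68 × 0.7854 × 2 = 80.11 kips.
n ≥ 341 / 80.11 = 4.257 → use 5 bolts.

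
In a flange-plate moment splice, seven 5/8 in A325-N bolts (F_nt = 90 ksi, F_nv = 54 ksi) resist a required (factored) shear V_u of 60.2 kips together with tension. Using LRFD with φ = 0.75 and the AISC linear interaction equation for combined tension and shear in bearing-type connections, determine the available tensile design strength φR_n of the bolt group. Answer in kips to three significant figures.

88.1 kips

A_b = π·0.625²/4 = 0.3068 in²; f_rv = 60.2 / (7 × 0.3068) = 28.03 ksi.
F'_nt = 1.3 F_nt − (F_nt / φF_nv) f_rv = 1.3·90 − (90/(0.75·54))·28.03 = 54.71 ksi, capped at F_nt → F'_nt = 54.71 ksi.
R_n = F'_nt · A_b · n = 54.71 × 0.3068 × 7 = 117.5 kips.
Design strength φR_n = 0.75 × 117.5 = 88.1 kips.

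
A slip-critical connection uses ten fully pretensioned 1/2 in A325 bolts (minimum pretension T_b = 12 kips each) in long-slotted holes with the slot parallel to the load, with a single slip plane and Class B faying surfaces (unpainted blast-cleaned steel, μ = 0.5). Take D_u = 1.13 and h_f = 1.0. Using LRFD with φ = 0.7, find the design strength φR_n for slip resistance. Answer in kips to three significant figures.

47.5 kips

R_n = μ · D_u · h_f · T_b · n_s · n_b = 0.5 × 1.13 × 1.0 × 12 × 1 × 10 = 67.8 kips.
Design strength φR_n = 0.7 × 67.8 = 47.5 kips.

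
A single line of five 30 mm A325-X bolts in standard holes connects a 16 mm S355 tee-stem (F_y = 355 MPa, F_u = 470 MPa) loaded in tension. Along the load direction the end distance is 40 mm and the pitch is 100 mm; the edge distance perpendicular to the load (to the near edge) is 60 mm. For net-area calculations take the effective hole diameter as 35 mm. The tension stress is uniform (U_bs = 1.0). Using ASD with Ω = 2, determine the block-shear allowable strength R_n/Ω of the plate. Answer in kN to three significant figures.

Shear plane L_v = 40 + 4·100 = 440 mm; A_gv = 440 × 16 = 7040 mm².
A_nv = (440 − 4.5·35) × 16 = 4520 mm².
A_nt = (60 − 0.5·35) × 16 = 680 mm².
0.6 F_u A_nv = 1275 kN; 0.6 F_y A_gv = 1500 kN → shear rupture governs the shear term.
R_n = 1275 + 1.0 × 470 × 680 / 1000 = 1594 kN.
Allowable strength R_n/Ω = 1594 / 2 = 797 kN.

797 kN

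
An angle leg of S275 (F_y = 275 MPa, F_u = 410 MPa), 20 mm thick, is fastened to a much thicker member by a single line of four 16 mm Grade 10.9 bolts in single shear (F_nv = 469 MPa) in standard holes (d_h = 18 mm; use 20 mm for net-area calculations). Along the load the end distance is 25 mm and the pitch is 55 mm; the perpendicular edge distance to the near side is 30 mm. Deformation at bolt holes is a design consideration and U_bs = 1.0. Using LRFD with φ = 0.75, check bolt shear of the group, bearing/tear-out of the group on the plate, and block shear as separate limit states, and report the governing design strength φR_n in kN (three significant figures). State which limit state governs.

283 kN (bolt shear governs)

Bolt shear: A_b = π·16²/4 = 201.1 mm²; R_n = 469 × 201.1 × 4 × 1 / 1000 = 377.2 kN → 0.75 × 377.2 = 283 kN.
Bearing: edge l_c = 16, r_n = 157.4 kN; interior l_c = 37, r_n = 314.9 kN; R_n = 157.4 + 3·314.9 = 1102 kN → 827 kN.
Block shear: A_gv = 3800, A_nv = 2400, A_nt = 400 mm²; R_n = min(0.6F_uA_nv, 0.6F_yA_gv) + U_bs·F_u·A_nt = 754.4 kN → 566 kN.
Bolt shear governs: 283 kN.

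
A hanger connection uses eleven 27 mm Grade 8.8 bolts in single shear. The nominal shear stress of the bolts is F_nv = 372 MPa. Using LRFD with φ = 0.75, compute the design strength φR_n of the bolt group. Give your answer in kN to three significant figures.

A_b = π × 27² / 4 = 572.6 mm².
R_n = F_nv · A_b · n · n_s = 372 × 572.6 × 11 × 1 / 1000 = 2343 kN.
Design strength φR_n = 0.75 × 2343 = 1760 kN.

1760 kN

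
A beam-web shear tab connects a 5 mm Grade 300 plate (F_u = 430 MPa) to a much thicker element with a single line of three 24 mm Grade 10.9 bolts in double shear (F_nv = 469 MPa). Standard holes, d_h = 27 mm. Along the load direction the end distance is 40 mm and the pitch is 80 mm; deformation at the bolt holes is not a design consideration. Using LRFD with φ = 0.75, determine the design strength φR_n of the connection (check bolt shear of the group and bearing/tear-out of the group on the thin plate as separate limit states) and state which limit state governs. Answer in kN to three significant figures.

Bolt shear: A_b = π·24²/4 = 452.4 mm²; R_n = 469 × 452.4 × 3 × 2 / 1000 = 1273 kN → 0.75 × 1273 = 955 kN.
Bearing (1.5 l_c t F_u ≤ 3.0 d t F_u): upper limit = 3.0·24·5·430 / 1000 = 154.8 kN.
  Edge l_c = 40 − 27/2 = 26.5 → r_n = 85.46 kN; interior l_c = 80 − 27 = 53 → r_n = 154.8 kN.
  R_n,bearing = 1·85.46 + 2·154.8 = 395.1 kN → 0.75 × 395.1 = 296 kN.
Bearing governs: 296 kN.

296 kN (bearing governs)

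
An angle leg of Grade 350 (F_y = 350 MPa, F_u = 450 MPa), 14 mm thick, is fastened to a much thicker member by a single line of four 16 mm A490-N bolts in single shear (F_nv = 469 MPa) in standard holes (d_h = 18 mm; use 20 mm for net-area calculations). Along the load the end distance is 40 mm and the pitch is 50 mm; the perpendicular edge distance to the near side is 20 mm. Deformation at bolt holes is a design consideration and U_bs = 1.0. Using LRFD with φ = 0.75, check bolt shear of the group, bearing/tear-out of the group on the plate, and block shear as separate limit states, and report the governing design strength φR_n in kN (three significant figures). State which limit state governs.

Bolt shear: A_b = π·16²/4 = 201.1 mm²; R_n = 469 × 201.1 × 4 × 1 / 1000 = 377.2 kN → 0.75 × 377.2 = 283 kN.
Bearing: edge l_c = 31, r_n = 234.4 kN; interior l_c = 32, r_n = 241.9 kN; R_n = 234.4 + 3·241.9 = 960.1 kN → 720 kN.
Block shear: A_gv = 2660, A_nv = 1680, A_nt = 140 mm²; R_n = min(0.6F_uA_nv, 0.6F_yA_gv) + U_bs·F_u·A_nt = 516.6 kN → 387 kN.
Bolt shear governs: 283 kN.

283 kN (bolt shear governs)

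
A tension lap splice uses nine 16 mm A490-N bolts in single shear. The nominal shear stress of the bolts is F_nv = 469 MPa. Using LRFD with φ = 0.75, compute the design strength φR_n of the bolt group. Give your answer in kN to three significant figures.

637 kN

A_b = π × 16² / 4 = 201.1 mm².
R_n = F_nv · A_b · n · n_s = 469 × 201.1 × 9 × 1 / 1000 = 848.7 kN.
Design strength φR_n = 0.75 × 848.7 = 637 kN.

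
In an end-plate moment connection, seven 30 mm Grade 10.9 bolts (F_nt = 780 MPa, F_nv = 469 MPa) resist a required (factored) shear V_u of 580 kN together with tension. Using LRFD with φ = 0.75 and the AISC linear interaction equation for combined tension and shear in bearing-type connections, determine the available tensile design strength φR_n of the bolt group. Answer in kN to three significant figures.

2800 kN

A_b = π·30²/4 = 706.9 mm²; f_rv = 580 × 1000 / (7 × 706.9) = 117.2 MPa.
F'_nt = 1.3 F_nt − (F_nt / φF_nv) f_rv = 1.3·780 − (780/(0.75·469))·117.2 = 754.1 MPa, capped at F_nt → F'_nt = 754.1 MPa.
R_n = F'_nt · A_b · n = 754.1 × 706.9 × 7 / 1000 = 3731 kN.
Design strength φR_n = 0.75 × 3731 = 2800 kN.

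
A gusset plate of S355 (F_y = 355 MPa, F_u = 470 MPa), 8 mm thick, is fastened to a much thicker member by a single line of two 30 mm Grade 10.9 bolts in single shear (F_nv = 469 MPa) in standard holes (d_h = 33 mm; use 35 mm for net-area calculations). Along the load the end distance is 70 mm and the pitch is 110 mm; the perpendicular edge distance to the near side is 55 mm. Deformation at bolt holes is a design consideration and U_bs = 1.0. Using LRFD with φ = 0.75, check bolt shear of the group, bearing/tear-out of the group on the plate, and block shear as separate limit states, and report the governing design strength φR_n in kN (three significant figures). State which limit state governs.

321 kN (block shear governs)

Bolt shear: A_b = π·30²/4 = 706.9 mm²; R_n = 469 × 706.9 × 2 × 1 / 1000 = 663 kN → 0.75 × 663 = 497 kN.
Bearing: edge l_c = 53.5, r_n = 241.4 kN; interior l_c = 77, r_n = 270.7 kN; R_n = 241.4 + 1·270.7 = 512.1 kN → 384 kN.
Block shear: A_gv = 1440, A_nv = 1020, A_nt = 300 mm²; R_n = min(0.6F_uA_nv, 0.6F_yA_gv) + U_bs·F_u·A_nt = 428.6 kN → 321 kN.
Block shear governs: 321 kN.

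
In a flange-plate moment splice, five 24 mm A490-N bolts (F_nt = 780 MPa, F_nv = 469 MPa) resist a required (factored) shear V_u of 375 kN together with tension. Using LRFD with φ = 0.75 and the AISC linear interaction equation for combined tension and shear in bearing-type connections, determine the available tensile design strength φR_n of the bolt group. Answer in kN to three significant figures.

A_b = π·24²/4 = 452.4 mm²; f_rv = 375 × 1000 / (5 × 452.4) = 165.8 MPa.
F'_nt = 1.3 F_nt − (F_nt / φF_nv) f_rv = 1.3·780 − (780/(0.75·469))·165.8 = 646.4 MPa, capped at F_nt → F'_nt = 646.4 MPa.
R_n = F'_nt · A_b · n = 646.4 × 452.4 × 5 / 1000 = 1462 kN.
Design strength φR_n = 0.75 × 1462 = 1100 kN.

1100 kN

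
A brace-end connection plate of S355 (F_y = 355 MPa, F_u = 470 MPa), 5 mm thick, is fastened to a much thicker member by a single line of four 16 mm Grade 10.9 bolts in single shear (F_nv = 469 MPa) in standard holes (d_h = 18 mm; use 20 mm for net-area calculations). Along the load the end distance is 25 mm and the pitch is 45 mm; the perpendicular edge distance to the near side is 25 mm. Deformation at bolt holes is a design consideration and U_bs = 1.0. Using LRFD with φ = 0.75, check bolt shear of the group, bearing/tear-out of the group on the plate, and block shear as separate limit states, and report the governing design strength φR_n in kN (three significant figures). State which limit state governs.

Bolt shear: A_b = π·16²/4 = 201.1 mm²; R_n = 469 × 201.1 × 4 × 1 / 1000 = 377.2 kN → 0.75 × 377.2 = 283 kN.
Bearing: edge l_c = 16, r_n = 45.12 kN; interior l_c = 27, r_n = 76.14 kN; R_n = 45.12 + 3·76.14 = 273.5 kN → 205 kN.
Block shear: A_gv = 800, A_nv = 450, A_nt = 75 mm²; R_n = min(0.6F_uA_nv, 0.6F_yA_gv) + U_bs·F_u·A_nt = 162.2 kN → 122 kN.
Block shear governs: 122 kN.

122 kN (block shear governs)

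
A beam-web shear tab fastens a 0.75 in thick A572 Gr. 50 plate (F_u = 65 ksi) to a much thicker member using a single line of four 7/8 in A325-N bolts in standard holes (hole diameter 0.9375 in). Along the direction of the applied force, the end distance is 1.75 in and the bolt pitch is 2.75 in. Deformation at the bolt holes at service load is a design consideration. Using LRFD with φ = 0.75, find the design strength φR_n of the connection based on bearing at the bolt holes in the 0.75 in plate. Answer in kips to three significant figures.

287 kips

Per bolt r_n = 1.2 l_c t F_u ≤ 2.4 d t F_u; upper limit = 2.4 × 0.875 × 0.75 × 65 = 102.4 kips.
Edge bolt: l_c = 1.75 − 0.9375/2 = 1.281 in → 1.2 × 1.281 × 0.75 × 65 = 74.95 → r_n = 74.95 kips.
Interior bolts: l_c = 2.75 − 0.9375 = 1.812 in → 1.2 × 1.812 × 0.75 × 65 = 106 → r_n = 102.4 kips.
R_n = 1 × 74.95 + 3 × 102.4 = 382.1 kips.
Design strength φR_n = 0.75 × 382.1 = 287 kips.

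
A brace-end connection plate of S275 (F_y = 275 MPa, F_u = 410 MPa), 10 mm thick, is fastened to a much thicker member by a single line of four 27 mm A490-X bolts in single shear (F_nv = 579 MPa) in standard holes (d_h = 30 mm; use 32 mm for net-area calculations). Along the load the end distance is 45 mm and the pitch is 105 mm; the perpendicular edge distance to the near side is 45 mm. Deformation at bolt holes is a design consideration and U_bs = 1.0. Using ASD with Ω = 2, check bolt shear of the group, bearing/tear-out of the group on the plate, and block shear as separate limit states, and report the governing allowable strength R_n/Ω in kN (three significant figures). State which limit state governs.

356 kN (block shear governs)

Bolt shear: A_b = π·27²/4 = 572.6 mm²; R_n = 579 × 572.6 × 4 × 1 / 1000 = 1326 kN → 1326 / 2 = 663 kN.
Bearing: edge l_c = 30, r_n = 147.6 kN; interior l_c = 75, r_n = 265.7 kN; R_n = 147.6 + 3·265.7 = 944.6 kN → 472 kN.
Block shear: A_gv = 3600, A_nv = 2480, A_nt = 290 mm²; R_n = min(0.6F_uA_nv, 0.6F_yA_gv) + U_bs·F_u·A_nt = 712.9 kN → 356 kN.
Block shear governs: 356 kN.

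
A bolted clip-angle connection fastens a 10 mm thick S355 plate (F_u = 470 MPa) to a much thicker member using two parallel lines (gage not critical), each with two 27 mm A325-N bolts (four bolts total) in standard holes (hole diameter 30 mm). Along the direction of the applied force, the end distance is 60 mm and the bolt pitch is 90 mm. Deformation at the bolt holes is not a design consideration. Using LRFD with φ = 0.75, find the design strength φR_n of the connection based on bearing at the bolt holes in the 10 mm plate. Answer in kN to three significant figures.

Per bolt r_n = 1.5 l_c t F_u ≤ 3.0 d t F_u; upper limit = 3.0 × 27 × 10 × 470 / 1000 = 380.7 kN.
Edge bolt: l_c = 60 − 30/2 = 45 mm → 1.5 × 45 × 10 × 470 / 1000 = 317.2 → r_n = 317.2 kN.
Interior bolts: l_c = 90 − 30 = 60 mm → 1.5 × 60 × 10 × 470 / 1000 = 423 → r_n = 380.7 kN.
R_n = 2 × 317.2 + 2 × 380.7 = 1396 kN.
Design strength φR_n = 0.75 × 1396 = 1050 kN.

1050 kN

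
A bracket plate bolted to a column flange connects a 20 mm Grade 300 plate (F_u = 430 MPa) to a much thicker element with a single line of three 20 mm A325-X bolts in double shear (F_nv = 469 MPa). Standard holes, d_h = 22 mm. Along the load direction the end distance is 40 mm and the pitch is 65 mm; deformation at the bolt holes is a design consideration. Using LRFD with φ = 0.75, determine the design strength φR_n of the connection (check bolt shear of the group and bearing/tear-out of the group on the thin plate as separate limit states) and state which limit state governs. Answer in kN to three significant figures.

Bolt shear: A_b = π·20²/4 = 314.2 mm²; R_n = 469 × 314.2 × 3 × 2 / 1000 = 884 kN → 0.75 × 884 = 663 kN.
Bearing (1.2 l_c t F_u ≤ 2.4 d t F_u): upper limit = 2.4·20·20·430 / 1000 = 412.8 kN.
  Edge l_c = 40 − 22/2 = 29 → r_n = 299.3 kN; interior l_c = 65 − 22 = 43 → r_n = 412.8 kN.
  R_n,bearing = 1·299.3 + 2·412.8 = 1125 kN → 0.75 × 1125 = 844 kN.
Bolt shear governs: 663 kN.

663 kN (bolt shear governs)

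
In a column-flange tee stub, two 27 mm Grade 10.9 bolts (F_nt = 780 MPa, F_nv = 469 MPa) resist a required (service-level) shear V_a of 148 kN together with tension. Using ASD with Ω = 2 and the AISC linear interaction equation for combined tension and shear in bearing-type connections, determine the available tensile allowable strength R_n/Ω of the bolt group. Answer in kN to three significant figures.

A_b = π·27²/4 = 572.6 mm²; f_rv = 148 × 1000 / (2 × 572.6) = 129.2 MPa.
F'_nt = 1.3 F_nt − (Ω F_nt / F_nv) f_rv = 1.3·780 − (2·780/469)·129.2 = 584.1 MPa, capped at F_nt → F'_nt = 584.1 MPa.
R_n = F'_nt · A_b · n = 584.1 × 572.6 × 2 / 1000 = 668.9 kN.
Allowable strength R_n/Ω = 668.9 / 2 = 334 kN.

334 kN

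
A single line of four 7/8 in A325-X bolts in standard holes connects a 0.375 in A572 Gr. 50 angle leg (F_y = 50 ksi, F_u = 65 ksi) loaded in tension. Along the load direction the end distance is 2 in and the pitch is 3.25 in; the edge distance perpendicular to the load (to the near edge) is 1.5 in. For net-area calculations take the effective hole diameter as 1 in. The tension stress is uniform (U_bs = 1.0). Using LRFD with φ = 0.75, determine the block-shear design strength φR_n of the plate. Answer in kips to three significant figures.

Shear plane L_v = 2 + 3·3.25 = 11.75 in; A_gv = 11.75 × 0.375 = 4.406 in².
A_nv = (11.75 − 3.5·1) × 0.375 = 3.094 in².
A_nt = (1.5 − 0.5·1) × 0.375 = 0.375 in².
0.6 F_u A_nv = 120.7 kips; 0.6 F_y A_gv = 132.2 kips → shear rupture governs the shear term.
R_n = 120.7 + 1.0 × 65 × 0.375 = 145 kips.
Design strength φR_n = 0.75 × 145 = 109 kips.

109 kips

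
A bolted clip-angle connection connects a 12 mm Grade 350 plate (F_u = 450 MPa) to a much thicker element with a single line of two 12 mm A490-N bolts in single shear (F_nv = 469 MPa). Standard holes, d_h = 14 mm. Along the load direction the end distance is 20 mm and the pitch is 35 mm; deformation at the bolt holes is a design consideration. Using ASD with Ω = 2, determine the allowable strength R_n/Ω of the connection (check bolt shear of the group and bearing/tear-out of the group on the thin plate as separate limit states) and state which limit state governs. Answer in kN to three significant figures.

53 kN (bolt shear governs)

Bolt shear: A_b = π·12²/4 = 113.1 mm²; R_n = 469 × 113.1 × 2 × 1 / 1000 = 106.1 kN → 106.1 / 2 = 53 kN.
Bearing (1.2 l_c t F_u ≤ 2.4 d t F_u): upper limit = 2.4·12·12·450 / 1000 = 155.5 kN.
  Edge l_c = 20 − 14/2 = 13 → r_n = 84.24 kN; interior l_c = 35 − 14 = 21 → r_n = 136.1 kN.
  R_n,bearing = 1·84.24 + 1·136.1 = 220.3 kN → 220.3 / 2 = 110 kN.
Bolt shear governs: 53 kN.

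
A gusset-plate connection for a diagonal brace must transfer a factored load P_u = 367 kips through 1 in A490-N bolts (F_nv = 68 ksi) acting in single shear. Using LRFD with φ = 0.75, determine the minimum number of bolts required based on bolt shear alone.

A_b = π·1²/4 = 0.7854 in².
Per-bolt design strength φR_n = 0.75 × 68 × 0.7854 × 1 = 40.06 kips.
n ≥ 367 / 40.06 = 9.162 → use 10 bolts.

10 bolts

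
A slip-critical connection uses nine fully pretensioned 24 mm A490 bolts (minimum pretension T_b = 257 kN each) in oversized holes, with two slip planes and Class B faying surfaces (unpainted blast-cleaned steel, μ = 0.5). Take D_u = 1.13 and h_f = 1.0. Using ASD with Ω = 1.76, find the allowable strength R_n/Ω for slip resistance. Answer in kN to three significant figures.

R_n = μ · D_u · h_f · T_b · n_s · n_b = 0.5 × 1.13 × 1.0 × 257 × 2 × 9 = 2614 kN.
Allowable strength R_n/Ω = 2614 / 1.76 = 1490 kN.

1490 kN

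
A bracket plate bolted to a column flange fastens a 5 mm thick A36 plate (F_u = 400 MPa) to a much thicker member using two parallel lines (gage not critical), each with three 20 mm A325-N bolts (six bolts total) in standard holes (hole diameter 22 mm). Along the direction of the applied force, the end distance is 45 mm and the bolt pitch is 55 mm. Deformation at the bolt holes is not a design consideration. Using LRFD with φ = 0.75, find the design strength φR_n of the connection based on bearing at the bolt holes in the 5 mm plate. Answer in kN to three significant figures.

Per bolt r_n = 1.5 l_c t F_u ≤ 3.0 d t F_u; upper limit = 3.0 × 20 × 5 × 400 / 1000 = 120 kN.
Edge bolt: l_c = 45 − 22/2 = 34 mm → 1.5 × 34 × 5 × 400 / 1000 = 102 → r_n = 102 kN.
Interior bolts: l_c = 55 − 22 = 33 mm → 1.5 × 33 × 5 × 400 / 1000 = 99 → r_n = 99 kN.
R_n = 2 × 102 + 4 × 99 = 600 kN.
Design strength φR_n = 0.75 × 600 = 450 kN.

450 kN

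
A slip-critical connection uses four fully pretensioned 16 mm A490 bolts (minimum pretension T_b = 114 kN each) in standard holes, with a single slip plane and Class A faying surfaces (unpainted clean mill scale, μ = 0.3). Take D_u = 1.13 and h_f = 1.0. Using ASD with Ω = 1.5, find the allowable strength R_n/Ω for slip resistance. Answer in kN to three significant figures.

103 kN

R_n = μ · D_u · h_f · T_b · n_s · n_b = 0.3 × 1.13 × 1.0 × 114 × 1 × 4 = 154.6 kN.
Allowable strength R_n/Ω = 154.6 / 1.5 = 103 kN.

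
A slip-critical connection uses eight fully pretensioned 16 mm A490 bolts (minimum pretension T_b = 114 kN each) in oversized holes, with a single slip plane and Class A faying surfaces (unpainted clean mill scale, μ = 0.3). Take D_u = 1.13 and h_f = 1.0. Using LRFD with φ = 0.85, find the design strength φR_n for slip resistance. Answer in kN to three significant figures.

R_n = μ · D_u · h_f · T_b · n_s · n_b = 0.3 × 1.13 × 1.0 × 114 × 1 × 8 = 309.2 kN.
Design strength φR_n = 0.85 × 309.2 = 263 kN.

263 kN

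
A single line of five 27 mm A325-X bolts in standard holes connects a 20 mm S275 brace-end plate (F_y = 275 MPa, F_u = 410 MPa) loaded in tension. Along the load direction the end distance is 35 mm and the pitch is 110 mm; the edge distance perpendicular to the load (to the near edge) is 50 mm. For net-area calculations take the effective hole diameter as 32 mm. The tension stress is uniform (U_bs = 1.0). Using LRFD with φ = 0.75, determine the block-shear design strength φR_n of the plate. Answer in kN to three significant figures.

1380 kN

Shear plane L_v = 35 + 4·110 = 475 mm; A_gv = 475 × 20 = 9500 mm².
A_nv = (475 − 4.5·32) × 20 = 6620 mm².
A_nt = (50 − 0.5·32) × 20 = 680 mm².
0.6 F_u A_nv = 1629 kN; 0.6 F_y A_gv = 1568 kN → shear yielding governs the shear term.
R_n = 1568 + 1.0 × 410 × 680 / 1000 = 1846 kN.
Design strength φR_n = 0.75 × 1846 = 1380 kN.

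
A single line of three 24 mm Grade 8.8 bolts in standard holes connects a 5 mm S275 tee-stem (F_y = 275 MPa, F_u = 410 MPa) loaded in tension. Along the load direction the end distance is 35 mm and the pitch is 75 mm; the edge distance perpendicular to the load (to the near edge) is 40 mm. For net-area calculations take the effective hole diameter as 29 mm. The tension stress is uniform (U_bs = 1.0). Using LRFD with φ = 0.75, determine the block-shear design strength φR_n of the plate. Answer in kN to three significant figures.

Shear plane L_v = 35 + 2·75 = 185 mm; A_gv = 185 × 5 = 925 mm².
A_nv = (185 − 2.5·29) × 5 = 562.5 mm².
A_nt = (40 − 0.5·29) × 5 = 127.5 mm².
0.6 F_u A_nv = 138.4 kN; 0.6 F_y A_gv = 152.6 kN → shear rupture governs the shear term.
R_n = 138.4 + 1.0 × 410 × 127.5 / 1000 = 190.7 kN.
Design strength φR_n = 0.75 × 190.7 = 143 kN.

143 kN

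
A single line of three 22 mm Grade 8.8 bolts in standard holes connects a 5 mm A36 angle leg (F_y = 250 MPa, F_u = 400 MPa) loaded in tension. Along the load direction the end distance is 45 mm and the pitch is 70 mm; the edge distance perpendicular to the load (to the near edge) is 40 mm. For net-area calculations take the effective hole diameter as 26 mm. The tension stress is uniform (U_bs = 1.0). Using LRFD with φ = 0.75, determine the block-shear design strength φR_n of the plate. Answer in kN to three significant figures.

145 kN

Shear plane L_v = 45 + 2·70 = 185 mm; A_gv = 185 × 5 = 925 mm².
A_nv = (185 − 2.5·26) × 5 = 600 mm².
A_nt = (40 − 0.5·26) × 5 = 135 mm².
0.6 F_u A_nv = 144 kN; 0.6 F_y A_gv = 138.8 kN → shear yielding governs the shear term.
R_n = 138.8 + 1.0 × 400 × 135 / 1000 = 192.8 kN.
Design strength φR_n = 0.75 × 192.8 = 145 kN.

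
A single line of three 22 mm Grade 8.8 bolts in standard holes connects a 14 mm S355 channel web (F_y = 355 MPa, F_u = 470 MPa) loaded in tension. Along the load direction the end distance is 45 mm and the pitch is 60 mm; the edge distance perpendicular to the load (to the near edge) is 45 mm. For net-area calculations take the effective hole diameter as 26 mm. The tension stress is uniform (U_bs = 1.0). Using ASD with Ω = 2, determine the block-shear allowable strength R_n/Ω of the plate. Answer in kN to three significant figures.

303 kN

Shear plane L_v = 45 + 2·60 = 165 mm; A_gv = 165 × 14 = 2310 mm².
A_nv = (165 − 2.5·26) × 14 = 1400 mm².
A_nt = (45 − 0.5·26) × 14 = 448 mm².
0.6 F_u A_nv = 394.8 kN; 0.6 F_y A_gv = 492 kN → shear rupture governs the shear term.
R_n = 394.8 + 1.0 × 470 × 448 / 1000 = 605.4 kN.
Allowable strength R_n/Ω = 605.4 / 2 = 303 kN.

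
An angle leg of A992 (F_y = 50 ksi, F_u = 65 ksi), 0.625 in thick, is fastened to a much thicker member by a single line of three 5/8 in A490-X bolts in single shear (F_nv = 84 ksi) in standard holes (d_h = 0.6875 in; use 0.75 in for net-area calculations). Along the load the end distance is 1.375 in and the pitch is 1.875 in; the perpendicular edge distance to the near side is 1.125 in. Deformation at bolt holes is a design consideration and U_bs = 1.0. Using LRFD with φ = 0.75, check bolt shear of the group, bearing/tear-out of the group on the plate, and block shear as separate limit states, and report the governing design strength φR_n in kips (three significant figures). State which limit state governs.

58 kips (bolt shear governs)

Bolt shear: A_b = π·0.625²/4 = 0.3068 in²; R_n = 84 × 0.3068 × 3 × 1 = 77.31 kips → 0.75 × 77.31 = 58 kips.
Bearing: edge l_c = 1.031, r_n = 50.27 kips; interior l_c = 1.188, r_n = 57.89 kips; R_n = 50.27 + 2·57.89 = 166.1 kips → 125 kips.
Block shear: A_gv = 3.203, A_nv = 2.031, A_nt = 0.4688 in²; R_n = min(0.6F_uA_nv, 0.6F_yA_gv) + U_bs·F_u·A_nt = 109.7 kips → 82.3 kips.
Bolt shear governs: 58 kips.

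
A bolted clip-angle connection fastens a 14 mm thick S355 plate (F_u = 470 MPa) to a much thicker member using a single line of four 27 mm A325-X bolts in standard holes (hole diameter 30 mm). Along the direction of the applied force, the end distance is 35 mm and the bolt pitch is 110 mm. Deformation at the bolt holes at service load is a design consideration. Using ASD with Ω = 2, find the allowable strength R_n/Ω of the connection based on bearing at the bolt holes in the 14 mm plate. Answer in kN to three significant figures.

719 kN

Per bolt r_n = 1.2 l_c t F_u ≤ 2.4 d t F_u; upper limit = 2.4 × 27 × 14 × 470 / 1000 = 426.4 kN.
Edge bolt: l_c = 35 − 30/2 = 20 mm → 1.2 × 20 × 14 × 470 / 1000 = 157.9 → r_n = 157.9 kN.
Interior bolts: l_c = 110 − 30 = 80 mm → 1.2 × 80 × 14 × 470 / 1000 = 631.7 → r_n = 426.4 kN.
R_n = 1 × 157.9 + 3 × 426.4 = 1437 kN.
Allowable strength R_n/Ω = 1437 / 2 = 719 kN.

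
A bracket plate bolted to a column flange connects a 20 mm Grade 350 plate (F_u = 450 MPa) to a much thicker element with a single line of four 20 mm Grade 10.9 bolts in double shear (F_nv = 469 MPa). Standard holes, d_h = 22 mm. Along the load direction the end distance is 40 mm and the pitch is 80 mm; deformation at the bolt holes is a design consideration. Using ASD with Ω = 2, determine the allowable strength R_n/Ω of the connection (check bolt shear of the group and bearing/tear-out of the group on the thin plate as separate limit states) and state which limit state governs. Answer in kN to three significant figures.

Bolt shear: A_b = π·20²/4 = 314.2 mm²; R_n = 469 × 314.2 × 4 × 2 / 1000 = 1179 kN → 1179 / 2 = 589 kN.
Bearing (1.2 l_c t F_u ≤ 2.4 d t F_u): upper limit = 2.4·20·20·450 / 1000 = 432 kN.
  Edge l_c = 40 − 22/2 = 29 → r_n = 313.2 kN; interior l_c = 80 − 22 = 58 → r_n = 432 kN.
  R_n,bearing = 1·313.2 + 3·432 = 1609 kN → 1609 / 2 = 805 kN.
Bolt shear governs: 589 kN.

589 kN (bolt shear governs)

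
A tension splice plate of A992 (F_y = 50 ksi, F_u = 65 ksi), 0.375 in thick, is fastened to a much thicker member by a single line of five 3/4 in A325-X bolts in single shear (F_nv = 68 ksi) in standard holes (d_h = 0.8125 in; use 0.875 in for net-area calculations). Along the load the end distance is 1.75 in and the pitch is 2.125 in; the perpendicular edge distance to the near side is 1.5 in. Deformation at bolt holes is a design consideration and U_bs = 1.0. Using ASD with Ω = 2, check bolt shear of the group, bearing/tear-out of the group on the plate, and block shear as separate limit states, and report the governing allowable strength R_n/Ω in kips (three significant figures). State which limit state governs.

59.1 kips (block shear governs)

Bolt shear: A_b = π·0.75²/4 = 0.4418 in²; R_n = 68 × 0.4418 × 5 × 1 = 150.2 kips → 150.2 / 2 = 75.1 kips.
Bearing: edge l_c = 1.344, r_n = 39.3 kips; interior l_c = 1.312, r_n = 38.39 kips; R_n = 39.3 + 4·38.39 = 192.9 kips → 96.4 kips.
Block shear: A_gv = 3.844, A_nv = 2.367, A_nt = 0.3984 in²; R_n = min(0.6F_uA_nv, 0.6F_yA_gv) + U_bs·F_u·A_nt = 118.2 kips → 59.1 kips.
Block shear governs: 59.1 kips.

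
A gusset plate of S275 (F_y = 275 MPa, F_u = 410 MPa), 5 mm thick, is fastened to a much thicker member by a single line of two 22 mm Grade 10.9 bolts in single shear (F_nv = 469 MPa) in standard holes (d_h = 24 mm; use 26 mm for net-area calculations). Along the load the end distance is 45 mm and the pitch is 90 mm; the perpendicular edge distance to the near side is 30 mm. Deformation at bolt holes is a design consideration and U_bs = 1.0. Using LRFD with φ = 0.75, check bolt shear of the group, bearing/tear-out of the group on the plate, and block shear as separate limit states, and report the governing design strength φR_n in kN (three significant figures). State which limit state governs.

Bolt shear: A_b = π·22²/4 = 380.1 mm²; R_n = 469 × 380.1 × 2 × 1 / 1000 = 356.6 kN → 0.75 × 356.6 = 267 kN.
Bearing: edge l_c = 33, r_n = 81.18 kN; interior l_c = 66, r_n = 108.2 kN; R_n = 81.18 + 1·108.2 = 189.4 kN → 142 kN.
Block shear: A_gv = 675, A_nv = 480, A_nt = 85 mm²; R_n = min(0.6F_uA_nv, 0.6F_yA_gv) + U_bs·F_u·A_nt = 146.2 kN → 110 kN.
Block shear governs: 110 kN.

110 kN (block shear governs)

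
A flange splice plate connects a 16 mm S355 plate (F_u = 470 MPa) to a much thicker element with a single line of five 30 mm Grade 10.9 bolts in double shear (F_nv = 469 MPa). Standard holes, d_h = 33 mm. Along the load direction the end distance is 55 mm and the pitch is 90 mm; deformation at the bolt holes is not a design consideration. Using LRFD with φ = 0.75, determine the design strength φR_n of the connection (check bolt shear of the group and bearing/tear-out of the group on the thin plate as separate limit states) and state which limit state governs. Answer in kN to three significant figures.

2250 kN (bearing governs)

Bolt shear: A_b = π·30²/4 = 706.9 mm²; R_n = 469 × 706.9 × 5 × 2 / 1000 = 3315 kN → 0.75 × 3315 = 2490 kN.
Bearing (1.5 l_c t F_u ≤ 3.0 d t F_u): upper limit = 3.0·30·16·470 / 1000 = 676.8 kN.
  Edge l_c = 55 − 33/2 = 38.5 → r_n = 434.3 kN; interior l_c = 90 − 33 = 57 → r_n = 643 kN.
  R_n,bearing = 1·434.3 + 4·643 = 3006 kN → 0.75 × 3006 = 2250 kN.
Bearing governs: 2250 kN.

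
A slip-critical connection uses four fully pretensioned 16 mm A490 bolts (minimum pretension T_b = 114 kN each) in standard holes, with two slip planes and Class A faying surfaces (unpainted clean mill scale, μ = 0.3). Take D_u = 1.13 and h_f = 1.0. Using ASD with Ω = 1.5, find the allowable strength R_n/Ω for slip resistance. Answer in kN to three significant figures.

R_n = μ · D_u · h_f · T_b · n_s · n_b = 0.3 × 1.13 × 1.0 × 114 × 2 × 4 = 309.2 kN.
Allowable strength R_n/Ω = 309.2 / 1.5 = 206 kN.

206 kN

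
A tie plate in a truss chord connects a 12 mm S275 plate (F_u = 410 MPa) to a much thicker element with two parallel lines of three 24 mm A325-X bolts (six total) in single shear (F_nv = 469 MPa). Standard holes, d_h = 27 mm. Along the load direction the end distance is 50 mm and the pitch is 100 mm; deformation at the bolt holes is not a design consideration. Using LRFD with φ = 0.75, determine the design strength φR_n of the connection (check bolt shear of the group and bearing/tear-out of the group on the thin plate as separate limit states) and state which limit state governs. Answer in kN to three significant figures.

Bolt shear: A_b = π·24²/4 = 452.4 mm²; R_n = 469 × 452.4 × 6 × 1 / 1000 = 1273 kN → 0.75 × 1273 = 955 kN.
Bearing (1.5 l_c t F_u ≤ 3.0 d t F_u): upper limit = 3.0·24·12·410 / 1000 = 354.2 kN.
  Edge l_c = 50 − 27/2 = 36.5 → r_n = 269.4 kN; interior l_c = 100 − 27 = 73 → r_n = 354.2 kN.
  R_n,bearing = 2·269.4 + 4·354.2 = 1956 kN → 0.75 × 1956 = 1470 kN.
Bolt shear governs: 955 kN.

955 kN (bolt shear governs)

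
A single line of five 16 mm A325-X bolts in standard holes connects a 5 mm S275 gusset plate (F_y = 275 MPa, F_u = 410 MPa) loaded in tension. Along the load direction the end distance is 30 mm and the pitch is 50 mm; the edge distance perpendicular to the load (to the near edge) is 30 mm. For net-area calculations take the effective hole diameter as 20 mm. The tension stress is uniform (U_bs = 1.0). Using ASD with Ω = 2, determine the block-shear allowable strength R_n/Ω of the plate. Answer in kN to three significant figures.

107 kN

Shear plane L_v = 30 + 4·50 = 230 mm; A_gv = 230 × 5 = 1150 mm².
A_nv = (230 − 4.5·20) × 5 = 700 mm².
A_nt = (30 − 0.5·20) × 5 = 100 mm².
0.6 F_u A_nv = 172.2 kN; 0.6 F_y A_gv = 189.8 kN → shear rupture governs the shear term.
R_n = 172.2 + 1.0 × 410 × 100 / 1000 = 213.2 kN.
Allowable strength R_n/Ω = 213.2 / 2 = 107 kN.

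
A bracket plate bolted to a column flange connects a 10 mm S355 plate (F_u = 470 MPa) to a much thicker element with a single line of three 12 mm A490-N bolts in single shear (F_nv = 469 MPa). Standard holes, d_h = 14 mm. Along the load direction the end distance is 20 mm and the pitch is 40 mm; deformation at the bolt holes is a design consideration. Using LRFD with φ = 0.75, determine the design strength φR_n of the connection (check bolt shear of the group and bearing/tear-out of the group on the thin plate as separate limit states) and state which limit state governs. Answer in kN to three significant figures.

119 kN (bolt shear governs)

Bolt shear: A_b = π·12²/4 = 113.1 mm²; R_n = 469 × 113.1 × 3 × 1 / 1000 = 159.1 kN → 0.75 × 159.1 = 119 kN.
Bearing (1.2 l_c t F_u ≤ 2.4 d t F_u): upper limit = 2.4·12·10·470 / 1000 = 135.4 kN.
  Edge l_c = 20 − 14/2 = 13 → r_n = 73.32 kN; interior l_c = 40 − 14 = 26 → r_n = 135.4 kN.
  R_n,bearing = 1·73.32 + 2·135.4 = 344 kN → 0.75 × 344 = 258 kN.
Bolt shear governs: 119 kN.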